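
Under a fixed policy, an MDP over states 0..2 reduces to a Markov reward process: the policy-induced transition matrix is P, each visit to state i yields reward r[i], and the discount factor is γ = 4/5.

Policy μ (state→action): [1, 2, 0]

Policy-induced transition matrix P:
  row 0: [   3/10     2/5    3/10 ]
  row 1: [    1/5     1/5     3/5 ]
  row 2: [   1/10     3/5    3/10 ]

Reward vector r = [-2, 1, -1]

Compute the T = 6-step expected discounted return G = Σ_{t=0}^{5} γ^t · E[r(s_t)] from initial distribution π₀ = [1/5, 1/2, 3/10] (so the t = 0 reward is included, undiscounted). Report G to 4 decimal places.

t=0: π = [0.2000, 0.5000, 0.3000], E[r] = -0.2000, γ^t·E[r] = -0.200000, running G = -0.200000
t=1: π = [0.1900, 0.3600, 0.4500], E[r] = -0.4700, γ^t·E[r] = -0.376000, running G = -0.576000
t=2: π = [0.1740, 0.4180, 0.4080], E[r] = -0.3380, γ^t·E[r] = -0.216320, running G = -0.792320
t=3: π = [0.1766, 0.3980, 0.4254], E[r] = -0.3806, γ^t·E[r] = -0.194867, running G = -0.987187
t=4: π = [0.1751, 0.4055, 0.4194], E[r] = -0.3642, γ^t·E[r] = -0.149160, running G = -1.136347
t=5: π = [0.1756, 0.4028, 0.4216], E[r] = -0.3700, γ^t·E[r] = -0.121243, running G = -1.257590

G = -1.2576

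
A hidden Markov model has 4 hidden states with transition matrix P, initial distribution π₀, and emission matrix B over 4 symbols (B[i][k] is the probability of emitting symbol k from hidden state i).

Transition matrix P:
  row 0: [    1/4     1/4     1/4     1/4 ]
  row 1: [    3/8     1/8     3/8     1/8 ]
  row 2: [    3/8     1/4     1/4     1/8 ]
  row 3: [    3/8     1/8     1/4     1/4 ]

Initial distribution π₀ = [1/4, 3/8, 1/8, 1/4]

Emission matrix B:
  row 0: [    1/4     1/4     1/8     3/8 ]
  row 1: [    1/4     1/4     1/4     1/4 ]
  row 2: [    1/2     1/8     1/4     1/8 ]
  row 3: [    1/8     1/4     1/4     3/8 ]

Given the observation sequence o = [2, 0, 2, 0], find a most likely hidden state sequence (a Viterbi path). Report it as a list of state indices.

path = [1, 2, 1, 2]

t=0: δ = [3.125e-02, 9.375e-02, 3.125e-02, 6.250e-02]  (obs o_0=2)
t=1: δ = [8.789e-03, 2.930e-03, 1.758e-02, 1.953e-03]  ψ = [1, 1, 1, 3]  (obs o_1=0)
t=2: δ = [8.240e-04, 1.099e-03, 1.099e-03, 5.493e-04]  ψ = [2, 2, 2, 0]  (obs o_2=2)
t=3: δ = [1.030e-04, 6.866e-05, 2.060e-04, 2.575e-05]  ψ = [1, 2, 1, 0]  (obs o_3=0)
backtrack: best end state = 2; path = [1, 2, 1, 2]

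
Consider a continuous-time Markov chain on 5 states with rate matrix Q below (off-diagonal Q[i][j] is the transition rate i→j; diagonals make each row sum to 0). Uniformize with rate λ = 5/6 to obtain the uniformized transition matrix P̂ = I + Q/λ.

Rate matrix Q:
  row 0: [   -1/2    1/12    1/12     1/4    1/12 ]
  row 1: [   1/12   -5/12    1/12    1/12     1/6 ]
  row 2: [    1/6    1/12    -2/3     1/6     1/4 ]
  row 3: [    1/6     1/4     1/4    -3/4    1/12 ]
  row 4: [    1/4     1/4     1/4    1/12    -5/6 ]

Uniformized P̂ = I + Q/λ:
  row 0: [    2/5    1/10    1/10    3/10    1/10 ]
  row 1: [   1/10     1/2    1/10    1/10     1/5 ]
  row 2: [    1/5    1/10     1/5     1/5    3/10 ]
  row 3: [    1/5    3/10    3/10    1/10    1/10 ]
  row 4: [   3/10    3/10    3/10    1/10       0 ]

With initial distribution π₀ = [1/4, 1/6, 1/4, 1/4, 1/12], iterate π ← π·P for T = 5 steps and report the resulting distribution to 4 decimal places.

π = [0.2349, 0.2706, 0.1808, 0.1652, 0.1484]

t=0: π = [0.2500, 0.1667, 0.2500, 0.2500, 0.0833]
t=1: π = [0.2417, 0.2333, 0.1917, 0.1750, 0.1583]
t=2: π = [0.2408, 0.2600, 0.1858, 0.1675, 0.1458]
t=3: π = [0.2368, 0.2667, 0.1813, 0.1668, 0.1486]
t=4: π = [0.2355, 0.2697, 0.1812, 0.1655, 0.1481]
t=5: π = [0.2349, 0.2706, 0.1808, 0.1652, 0.1484]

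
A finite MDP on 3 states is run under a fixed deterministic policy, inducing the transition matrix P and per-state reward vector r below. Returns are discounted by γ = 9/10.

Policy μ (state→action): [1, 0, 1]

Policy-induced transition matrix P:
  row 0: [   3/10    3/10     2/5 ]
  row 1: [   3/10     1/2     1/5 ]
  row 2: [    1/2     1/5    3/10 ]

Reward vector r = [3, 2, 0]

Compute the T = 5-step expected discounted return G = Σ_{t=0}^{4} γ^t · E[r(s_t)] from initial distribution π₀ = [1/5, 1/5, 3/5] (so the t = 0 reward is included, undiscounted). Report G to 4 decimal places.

G = 6.4724

t=0: π = [0.2000, 0.2000, 0.6000], E[r] = 1.0000, γ^t·E[r] = 1.000000, running G = 1.000000
t=1: π = [0.4200, 0.2800, 0.3000], E[r] = 1.8200, γ^t·E[r] = 1.638000, running G = 2.638000
t=2: π = [0.3600, 0.3260, 0.3140], E[r] = 1.7320, γ^t·E[r] = 1.402920, running G = 4.040920
t=3: π = [0.3628, 0.3338, 0.3034], E[r] = 1.7560, γ^t·E[r] = 1.280124, running G = 5.321044
t=4: π = [0.3607, 0.3364, 0.3029], E[r] = 1.7549, γ^t·E[r] = 1.151377, running G = 6.472421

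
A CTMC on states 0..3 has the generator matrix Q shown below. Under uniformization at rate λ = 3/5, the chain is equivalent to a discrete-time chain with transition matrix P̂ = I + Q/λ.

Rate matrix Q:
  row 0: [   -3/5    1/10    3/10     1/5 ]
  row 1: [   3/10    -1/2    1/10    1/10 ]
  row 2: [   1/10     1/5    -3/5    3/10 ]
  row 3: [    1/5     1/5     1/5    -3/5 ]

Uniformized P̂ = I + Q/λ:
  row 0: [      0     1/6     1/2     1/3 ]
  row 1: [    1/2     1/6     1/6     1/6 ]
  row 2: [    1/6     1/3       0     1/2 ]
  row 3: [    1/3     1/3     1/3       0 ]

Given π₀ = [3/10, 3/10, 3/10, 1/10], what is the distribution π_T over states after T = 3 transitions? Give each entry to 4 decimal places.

t=0: π = [0.3000, 0.3000, 0.3000, 0.1000]
t=1: π = [0.2333, 0.2333, 0.2333, 0.3000]
t=2: π = [0.2556, 0.2556, 0.2556, 0.2333]
t=3: π = [0.2481, 0.2481, 0.2481, 0.2556]

π = [0.2481, 0.2481, 0.2481, 0.2556]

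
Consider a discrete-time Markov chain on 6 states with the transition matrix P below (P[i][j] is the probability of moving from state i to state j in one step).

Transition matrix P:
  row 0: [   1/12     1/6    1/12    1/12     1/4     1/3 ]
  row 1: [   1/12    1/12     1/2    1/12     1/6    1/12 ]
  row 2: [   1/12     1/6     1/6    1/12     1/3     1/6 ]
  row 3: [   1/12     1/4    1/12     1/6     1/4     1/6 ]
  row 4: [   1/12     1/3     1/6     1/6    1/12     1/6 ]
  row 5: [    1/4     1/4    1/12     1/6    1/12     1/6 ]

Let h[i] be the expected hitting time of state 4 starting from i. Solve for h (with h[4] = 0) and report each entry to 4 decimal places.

h = [4.6527, 4.6507, 4.1105, 4.5333, 0.0000, 5.3087]

First-step conditioning: h[4] = 0; for i ≠ 4, h[i] = 1 + Σ_k P[i][k]·h[k].
  h[0] = 1 + 1/12·h[0] + 1/6·h[1] + 1/12·h[2] + 1/12·h[3] + 1/3·h[5]
  h[1] = 1 + 1/12·h[0] + 1/12·h[1] + 1/2·h[2] + 1/12·h[3] + 1/12·h[5]
  h[2] = 1 + 1/12·h[0] + 1/6·h[1] + 1/6·h[2] + 1/12·h[3] + 1/6·h[5]
  h[3] = 1 + 1/12·h[0] + 1/4·h[1] + 1/12·h[2] + 1/6·h[3] + 1/6·h[5]
  h[5] = 1 + 1/4·h[0] + 1/4·h[1] + 1/12·h[2] + 1/6·h[3] + 1/6·h[5]
Solving the 5×5 linear system over states ≠ 4 gives exactly h = [45648/9811, 45628/9811, 40328/9811, 44476/9811, 0, 52084/9811] (h[4] = 0 is the target).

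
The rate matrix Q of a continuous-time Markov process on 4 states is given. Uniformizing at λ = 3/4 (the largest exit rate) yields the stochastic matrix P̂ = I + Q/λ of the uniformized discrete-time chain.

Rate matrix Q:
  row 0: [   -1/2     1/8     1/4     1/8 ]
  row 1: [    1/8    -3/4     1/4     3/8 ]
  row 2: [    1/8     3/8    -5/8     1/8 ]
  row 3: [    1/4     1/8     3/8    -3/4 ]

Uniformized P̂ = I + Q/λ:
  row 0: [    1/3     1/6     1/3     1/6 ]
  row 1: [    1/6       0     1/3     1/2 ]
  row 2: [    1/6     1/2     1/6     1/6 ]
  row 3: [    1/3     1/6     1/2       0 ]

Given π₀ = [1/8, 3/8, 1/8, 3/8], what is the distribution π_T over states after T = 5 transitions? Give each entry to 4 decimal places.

π = [0.2413, 0.2342, 0.3141, 0.2103]

t=0: π = [0.1250, 0.3750, 0.1250, 0.3750]
t=1: π = [0.2500, 0.1458, 0.3750, 0.2292]
t=2: π = [0.2465, 0.2674, 0.3090, 0.1771]
t=3: π = [0.2373, 0.2251, 0.3113, 0.2263]
t=4: π = [0.2439, 0.2329, 0.3192, 0.2040]
t=5: π = [0.2413, 0.2342, 0.3141, 0.2103]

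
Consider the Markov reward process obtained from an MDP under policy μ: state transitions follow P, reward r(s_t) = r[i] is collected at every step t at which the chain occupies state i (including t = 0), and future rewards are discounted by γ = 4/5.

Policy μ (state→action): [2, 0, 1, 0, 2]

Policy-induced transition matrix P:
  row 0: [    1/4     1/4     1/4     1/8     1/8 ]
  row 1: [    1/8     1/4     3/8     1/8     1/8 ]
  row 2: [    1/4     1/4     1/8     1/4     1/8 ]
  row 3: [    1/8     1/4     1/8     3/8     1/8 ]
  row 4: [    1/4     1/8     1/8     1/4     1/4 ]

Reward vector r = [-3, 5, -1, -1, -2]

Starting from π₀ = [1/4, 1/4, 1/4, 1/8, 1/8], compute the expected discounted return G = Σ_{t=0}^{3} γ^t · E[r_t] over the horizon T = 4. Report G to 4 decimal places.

G = -0.3961

t=0: π = [0.2500, 0.2500, 0.2500, 0.1250, 0.1250], E[r] = -0.1250, γ^t·E[r] = -0.125000, running G = -0.125000
t=1: π = [0.2031, 0.2344, 0.2188, 0.2031, 0.1406], E[r] = -0.1406, γ^t·E[r] = -0.112500, running G = -0.237500
t=2: π = [0.1953, 0.2324, 0.2090, 0.2207, 0.1426], E[r] = -0.1387, γ^t·E[r] = -0.088750, running G = -0.326250
t=3: π = [0.1934, 0.2322, 0.2075, 0.2241, 0.1428], E[r] = -0.1365, γ^t·E[r] = -0.069875, running G = -0.396125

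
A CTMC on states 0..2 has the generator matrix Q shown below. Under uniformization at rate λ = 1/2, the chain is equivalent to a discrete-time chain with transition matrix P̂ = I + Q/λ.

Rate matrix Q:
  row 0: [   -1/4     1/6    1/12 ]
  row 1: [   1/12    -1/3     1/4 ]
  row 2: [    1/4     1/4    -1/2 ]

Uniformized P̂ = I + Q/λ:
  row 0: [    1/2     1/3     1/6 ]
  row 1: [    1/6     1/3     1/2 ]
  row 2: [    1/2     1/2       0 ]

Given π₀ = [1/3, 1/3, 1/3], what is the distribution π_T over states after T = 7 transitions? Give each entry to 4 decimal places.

t=0: π = [0.3333, 0.3333, 0.3333]
t=1: π = [0.3889, 0.3889, 0.2222]
t=2: π = [0.3704, 0.3704, 0.2593]
t=3: π = [0.3765, 0.3765, 0.2469]
t=4: π = [0.3745, 0.3745, 0.2510]
t=5: π = [0.3752, 0.3752, 0.2497]
t=6: π = [0.3749, 0.3749, 0.2501]
t=7: π = [0.3750, 0.3750, 0.2500]

π = [0.3750, 0.3750, 0.2500]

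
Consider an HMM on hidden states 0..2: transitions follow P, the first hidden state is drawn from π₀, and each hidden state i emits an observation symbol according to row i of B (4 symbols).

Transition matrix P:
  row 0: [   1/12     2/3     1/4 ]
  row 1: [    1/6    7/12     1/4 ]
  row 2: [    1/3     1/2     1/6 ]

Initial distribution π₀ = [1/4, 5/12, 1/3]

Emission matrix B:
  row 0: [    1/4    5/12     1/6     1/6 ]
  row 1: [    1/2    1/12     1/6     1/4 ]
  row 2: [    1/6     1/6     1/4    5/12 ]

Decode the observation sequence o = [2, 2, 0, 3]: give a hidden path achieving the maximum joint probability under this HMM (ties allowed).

path = [2, 1, 1, 1]

t=0: δ = [4.167e-02, 6.944e-02, 8.333e-02]  (obs o_0=2)
t=1: δ = [4.630e-03, 6.944e-03, 4.340e-03]  ψ = [2, 2, 1]  (obs o_1=2)
t=2: δ = [3.617e-04, 2.025e-03, 2.894e-04]  ψ = [2, 1, 1]  (obs o_2=0)
t=3: δ = [5.626e-05, 2.954e-04, 2.110e-04]  ψ = [1, 1, 1]  (obs o_3=3)
backtrack: best end state = 1; path = [2, 1, 1, 1]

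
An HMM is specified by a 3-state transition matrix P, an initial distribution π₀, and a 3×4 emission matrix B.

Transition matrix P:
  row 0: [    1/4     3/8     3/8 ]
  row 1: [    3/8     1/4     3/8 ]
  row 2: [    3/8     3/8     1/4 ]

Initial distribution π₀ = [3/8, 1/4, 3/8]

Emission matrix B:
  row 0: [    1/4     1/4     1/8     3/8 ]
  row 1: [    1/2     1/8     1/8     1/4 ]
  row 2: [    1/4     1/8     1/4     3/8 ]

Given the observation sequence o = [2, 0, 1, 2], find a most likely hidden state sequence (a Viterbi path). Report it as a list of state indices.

path = [2, 1, 0, 2]

t=0: δ = [4.688e-02, 3.125e-02, 9.375e-02]  (obs o_0=2)
t=1: δ = [8.789e-03, 1.758e-02, 5.859e-03]  ψ = [2, 2, 2]  (obs o_1=0)
t=2: δ = [1.648e-03, 5.493e-04, 8.240e-04]  ψ = [1, 1, 1]  (obs o_2=1)
t=3: δ = [5.150e-05, 7.725e-05, 1.545e-04]  ψ = [0, 0, 0]  (obs o_3=2)
backtrack: best end state = 2; path = [2, 1, 0, 2]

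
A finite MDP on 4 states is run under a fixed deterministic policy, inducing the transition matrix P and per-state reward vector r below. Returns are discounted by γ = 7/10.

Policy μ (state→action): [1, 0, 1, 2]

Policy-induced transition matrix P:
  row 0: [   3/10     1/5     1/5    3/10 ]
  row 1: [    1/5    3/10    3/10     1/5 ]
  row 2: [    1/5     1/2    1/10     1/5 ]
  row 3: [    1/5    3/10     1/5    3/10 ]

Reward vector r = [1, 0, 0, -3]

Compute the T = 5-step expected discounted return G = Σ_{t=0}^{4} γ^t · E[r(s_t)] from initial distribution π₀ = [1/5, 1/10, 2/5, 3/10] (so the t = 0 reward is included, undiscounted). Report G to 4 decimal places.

t=0: π = [0.2000, 0.1000, 0.4000, 0.3000], E[r] = -0.7000, γ^t·E[r] = -0.700000, running G = -0.700000
t=1: π = [0.2200, 0.3600, 0.1700, 0.2500], E[r] = -0.5300, γ^t·E[r] = -0.371000, running G = -1.071000
t=2: π = [0.2220, 0.3120, 0.2190, 0.2470], E[r] = -0.5190, γ^t·E[r] = -0.254310, running G = -1.325310
t=3: π = [0.2222, 0.3216, 0.2093, 0.2469], E[r] = -0.5185, γ^t·E[r] = -0.177846, running G = -1.503156
t=4: π = [0.2222, 0.3196, 0.2112, 0.2469], E[r] = -0.5185, γ^t·E[r] = -0.124494, running G = -1.627650

G = -1.6276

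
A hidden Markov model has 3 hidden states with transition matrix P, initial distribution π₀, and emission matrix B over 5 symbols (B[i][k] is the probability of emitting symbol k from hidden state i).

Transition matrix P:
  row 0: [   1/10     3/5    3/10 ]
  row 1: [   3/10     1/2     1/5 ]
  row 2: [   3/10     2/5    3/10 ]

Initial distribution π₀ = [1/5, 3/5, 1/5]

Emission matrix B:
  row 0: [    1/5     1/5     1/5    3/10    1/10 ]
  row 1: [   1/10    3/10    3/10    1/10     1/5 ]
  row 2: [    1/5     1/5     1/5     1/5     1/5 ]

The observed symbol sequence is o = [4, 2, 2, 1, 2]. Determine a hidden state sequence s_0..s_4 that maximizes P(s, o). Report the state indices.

path = [1, 1, 1, 1, 1]

t=0: δ = [2.000e-02, 1.200e-01, 4.000e-02]  (obs o_0=4)
t=1: δ = [7.200e-03, 1.800e-02, 4.800e-03]  ψ = [1, 1, 1]  (obs o_1=2)
t=2: δ = [1.080e-03, 2.700e-03, 7.200e-04]  ψ = [1, 1, 1]  (obs o_2=2)
t=3: δ = [1.620e-04, 4.050e-04, 1.080e-04]  ψ = [1, 1, 1]  (obs o_3=1)
t=4: δ = [2.430e-05, 6.075e-05, 1.620e-05]  ψ = [1, 1, 1]  (obs o_4=2)
backtrack: best end state = 1; path = [1, 1, 1, 1, 1]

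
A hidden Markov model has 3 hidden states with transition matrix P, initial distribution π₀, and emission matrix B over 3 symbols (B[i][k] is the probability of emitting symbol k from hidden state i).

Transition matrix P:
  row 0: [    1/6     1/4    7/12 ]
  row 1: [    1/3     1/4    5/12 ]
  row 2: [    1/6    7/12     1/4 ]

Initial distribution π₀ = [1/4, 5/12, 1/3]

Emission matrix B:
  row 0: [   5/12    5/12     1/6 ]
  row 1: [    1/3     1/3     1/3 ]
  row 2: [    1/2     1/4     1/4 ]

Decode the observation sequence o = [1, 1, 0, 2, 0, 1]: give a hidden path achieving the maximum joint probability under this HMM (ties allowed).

t=0: δ = [1.042e-01, 1.389e-01, 8.333e-02]  (obs o_0=1)
t=1: δ = [1.929e-02, 1.620e-02, 1.519e-02]  ψ = [1, 2, 0]  (obs o_1=1)
t=2: δ = [2.251e-03, 2.954e-03, 5.626e-03]  ψ = [1, 2, 0]  (obs o_2=0)
t=3: δ = [1.641e-04, 1.094e-03, 3.516e-04]  ψ = [1, 2, 2]  (obs o_3=2)
t=4: δ = [1.519e-04, 9.117e-05, 2.279e-04]  ψ = [1, 1, 1]  (obs o_4=0)
t=5: δ = [1.583e-05, 4.432e-05, 2.216e-05]  ψ = [2, 2, 0]  (obs o_5=1)
backtrack: best end state = 1; path = [1, 0, 2, 1, 2, 1]

path = [1, 0, 2, 1, 2, 1]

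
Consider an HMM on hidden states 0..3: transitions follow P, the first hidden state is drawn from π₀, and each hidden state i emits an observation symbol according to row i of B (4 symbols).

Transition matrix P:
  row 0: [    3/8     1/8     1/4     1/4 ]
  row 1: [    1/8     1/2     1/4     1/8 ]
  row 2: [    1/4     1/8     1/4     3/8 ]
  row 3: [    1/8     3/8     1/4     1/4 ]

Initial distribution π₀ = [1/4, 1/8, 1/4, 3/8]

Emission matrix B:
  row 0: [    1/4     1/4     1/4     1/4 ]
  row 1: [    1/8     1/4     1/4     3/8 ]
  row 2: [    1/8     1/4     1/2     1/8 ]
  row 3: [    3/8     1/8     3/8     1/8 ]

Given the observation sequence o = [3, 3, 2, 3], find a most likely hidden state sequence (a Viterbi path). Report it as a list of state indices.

path = [1, 1, 1, 1]

t=0: δ = [6.250e-02, 4.688e-02, 3.125e-02, 4.688e-02]  (obs o_0=3)
t=1: δ = [5.859e-03, 8.789e-03, 1.953e-03, 1.953e-03]  ψ = [0, 1, 0, 0]  (obs o_1=3)
t=2: δ = [5.493e-04, 1.099e-03, 1.099e-03, 5.493e-04]  ψ = [0, 1, 1, 0]  (obs o_2=2)
t=3: δ = [6.866e-05, 2.060e-04, 3.433e-05, 5.150e-05]  ψ = [2, 1, 1, 2]  (obs o_3=3)
backtrack: best end state = 1; path = [1, 1, 1, 1]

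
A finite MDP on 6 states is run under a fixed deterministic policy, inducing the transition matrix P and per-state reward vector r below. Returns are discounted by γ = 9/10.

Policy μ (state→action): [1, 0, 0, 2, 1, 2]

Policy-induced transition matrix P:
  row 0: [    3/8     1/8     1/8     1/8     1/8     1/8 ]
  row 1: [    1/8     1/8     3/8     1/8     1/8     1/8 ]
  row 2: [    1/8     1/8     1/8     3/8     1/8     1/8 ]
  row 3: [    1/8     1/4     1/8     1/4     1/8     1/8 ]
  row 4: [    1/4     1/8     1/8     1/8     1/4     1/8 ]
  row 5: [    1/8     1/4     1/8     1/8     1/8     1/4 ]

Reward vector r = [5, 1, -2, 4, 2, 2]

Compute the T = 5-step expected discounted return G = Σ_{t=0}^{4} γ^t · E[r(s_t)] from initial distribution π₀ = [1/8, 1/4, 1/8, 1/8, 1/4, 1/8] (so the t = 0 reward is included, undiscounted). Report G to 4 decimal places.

G = 8.3460

t=0: π = [0.1250, 0.2500, 0.1250, 0.1250, 0.2500, 0.1250], E[r] = 1.8750, γ^t·E[r] = 1.875000, running G = 1.875000
t=1: π = [0.1875, 0.1563, 0.1875, 0.1719, 0.1563, 0.1406], E[r] = 2.0000, γ^t·E[r] = 1.800000, running G = 3.675000
t=2: π = [0.1914, 0.1641, 0.1641, 0.1934, 0.1445, 0.1426], E[r] = 2.1406, γ^t·E[r] = 1.733906, running G = 5.408906
t=3: π = [0.1909, 0.1670, 0.1660, 0.1902, 0.1431, 0.1428], E[r] = 2.1221, γ^t·E[r] = 1.546989, running G = 6.955896
t=4: π = [0.1906, 0.1666, 0.1667, 0.1903, 0.1429, 0.1429], E[r] = 2.1188, γ^t·E[r] = 1.390128, running G = 8.346023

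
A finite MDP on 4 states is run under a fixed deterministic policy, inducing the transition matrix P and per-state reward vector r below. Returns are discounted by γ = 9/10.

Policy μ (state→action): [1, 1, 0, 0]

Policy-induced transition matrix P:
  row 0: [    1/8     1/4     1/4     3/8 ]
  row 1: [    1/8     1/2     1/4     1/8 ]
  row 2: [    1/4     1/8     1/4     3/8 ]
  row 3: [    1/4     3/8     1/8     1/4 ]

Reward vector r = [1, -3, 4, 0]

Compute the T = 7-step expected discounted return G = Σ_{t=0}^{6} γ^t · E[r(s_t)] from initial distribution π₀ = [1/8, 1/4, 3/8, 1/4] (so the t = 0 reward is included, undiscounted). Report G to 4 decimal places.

G = 1.1724

t=0: π = [0.1250, 0.2500, 0.3750, 0.2500], E[r] = 0.8750, γ^t·E[r] = 0.875000, running G = 0.875000
t=1: π = [0.2031, 0.2969, 0.2188, 0.2813], E[r] = 0.1875, γ^t·E[r] = 0.168750, running G = 1.043750
t=2: π = [0.1875, 0.3320, 0.2148, 0.2656], E[r] = 0.0508, γ^t·E[r] = 0.041133, running G = 1.084883
t=3: π = [0.1851, 0.3394, 0.2168, 0.2588], E[r] = 0.0342, γ^t·E[r] = 0.024917, running G = 1.109800
t=4: π = [0.1844, 0.3401, 0.2177, 0.2578], E[r] = 0.0348, γ^t·E[r] = 0.022826, running G = 1.132626
t=5: π = [0.1844, 0.3400, 0.2178, 0.2578], E[r] = 0.0354, γ^t·E[r] = 0.020904, running G = 1.153529
t=6: π = [0.1844, 0.3400, 0.2178, 0.2578], E[r] = 0.0355, γ^t·E[r] = 0.018888, running G = 1.172417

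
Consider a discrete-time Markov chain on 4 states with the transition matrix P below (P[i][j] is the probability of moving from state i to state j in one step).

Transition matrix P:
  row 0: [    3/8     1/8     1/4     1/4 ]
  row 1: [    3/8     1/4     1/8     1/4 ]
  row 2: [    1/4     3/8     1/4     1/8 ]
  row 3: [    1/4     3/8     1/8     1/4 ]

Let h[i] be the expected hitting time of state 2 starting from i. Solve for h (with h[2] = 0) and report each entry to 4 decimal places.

h = [5.2093, 5.9535, 0.0000, 6.0465]

First-step conditioning: h[2] = 0; for i ≠ 2, h[i] = 1 + Σ_k P[i][k]·h[k].
  h[0] = 1 + 3/8·h[0] + 1/8·h[1] + 1/4·h[3]
  h[1] = 1 + 3/8·h[0] + 1/4·h[1] + 1/4·h[3]
  h[3] = 1 + 1/4·h[0] + 3/8·h[1] + 1/4·h[3]
Solving the 3×3 linear system over states ≠ 2 gives exactly h = [224/43, 256/43, 0, 260/43] (h[2] = 0 is the target).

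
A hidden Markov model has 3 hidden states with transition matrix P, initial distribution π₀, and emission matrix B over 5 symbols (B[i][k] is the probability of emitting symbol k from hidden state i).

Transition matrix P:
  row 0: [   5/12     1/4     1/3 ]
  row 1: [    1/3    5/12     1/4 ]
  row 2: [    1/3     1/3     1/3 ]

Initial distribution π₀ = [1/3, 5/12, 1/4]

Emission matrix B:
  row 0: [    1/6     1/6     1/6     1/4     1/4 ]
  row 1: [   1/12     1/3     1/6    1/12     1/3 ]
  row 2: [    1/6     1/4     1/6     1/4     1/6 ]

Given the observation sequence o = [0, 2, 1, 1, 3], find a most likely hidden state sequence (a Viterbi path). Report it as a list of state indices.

t=0: δ = [5.556e-02, 3.472e-02, 4.167e-02]  (obs o_0=0)
t=1: δ = [3.858e-03, 2.411e-03, 3.086e-03]  ψ = [0, 1, 0]  (obs o_1=2)
t=2: δ = [2.679e-04, 3.429e-04, 3.215e-04]  ψ = [0, 2, 0]  (obs o_2=1)
t=3: δ = [1.905e-05, 4.763e-05, 2.679e-05]  ψ = [1, 1, 2]  (obs o_3=1)
t=4: δ = [3.969e-06, 1.654e-06, 2.977e-06]  ψ = [1, 1, 1]  (obs o_4=3)
backtrack: best end state = 0; path = [0, 2, 1, 1, 0]

path = [0, 2, 1, 1, 0]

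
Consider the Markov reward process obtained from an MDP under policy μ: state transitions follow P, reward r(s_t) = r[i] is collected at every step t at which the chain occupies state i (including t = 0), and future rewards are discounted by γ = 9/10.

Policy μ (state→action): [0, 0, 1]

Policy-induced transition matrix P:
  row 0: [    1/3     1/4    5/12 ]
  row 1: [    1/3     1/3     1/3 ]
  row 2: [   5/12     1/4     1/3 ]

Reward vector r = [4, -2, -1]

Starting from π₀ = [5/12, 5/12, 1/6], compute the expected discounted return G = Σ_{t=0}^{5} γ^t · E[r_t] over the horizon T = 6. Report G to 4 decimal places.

t=0: π = [0.4167, 0.4167, 0.1667], E[r] = 0.6667, γ^t·E[r] = 0.666667, running G = 0.666667
t=1: π = [0.3472, 0.2847, 0.3681], E[r] = 0.4514, γ^t·E[r] = 0.406250, running G = 1.072917
t=2: π = [0.3640, 0.2737, 0.3623], E[r] = 0.5463, γ^t·E[r] = 0.442500, running G = 1.515417
t=3: π = [0.3635, 0.2728, 0.3637], E[r] = 0.5448, γ^t·E[r] = 0.397160, running G = 1.912577
t=4: π = [0.3636, 0.2727, 0.3636], E[r] = 0.5455, γ^t·E[r] = 0.357877, running G = 2.270453
t=5: π = [0.3636, 0.2727, 0.3636], E[r] = 0.5455, γ^t·E[r] = 0.322083, running G = 2.592536

G = 2.5925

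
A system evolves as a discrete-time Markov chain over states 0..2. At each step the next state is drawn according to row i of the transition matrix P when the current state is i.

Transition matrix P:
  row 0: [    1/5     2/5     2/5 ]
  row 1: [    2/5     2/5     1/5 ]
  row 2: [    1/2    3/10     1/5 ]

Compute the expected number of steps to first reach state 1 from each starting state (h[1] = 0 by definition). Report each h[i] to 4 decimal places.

h = [2.7273, 0.0000, 2.9545]

First-step conditioning: h[1] = 0; for i ≠ 1, h[i] = 1 + Σ_k P[i][k]·h[k].
  h[0] = 1 + 1/5·h[0] + 2/5·h[2]
  h[2] = 1 + 1/2·h[0] + 1/5·h[2]
Solving the 2×2 linear system over states ≠ 1 gives exactly h = [30/11, 0, 65/22] (h[1] = 0 is the target).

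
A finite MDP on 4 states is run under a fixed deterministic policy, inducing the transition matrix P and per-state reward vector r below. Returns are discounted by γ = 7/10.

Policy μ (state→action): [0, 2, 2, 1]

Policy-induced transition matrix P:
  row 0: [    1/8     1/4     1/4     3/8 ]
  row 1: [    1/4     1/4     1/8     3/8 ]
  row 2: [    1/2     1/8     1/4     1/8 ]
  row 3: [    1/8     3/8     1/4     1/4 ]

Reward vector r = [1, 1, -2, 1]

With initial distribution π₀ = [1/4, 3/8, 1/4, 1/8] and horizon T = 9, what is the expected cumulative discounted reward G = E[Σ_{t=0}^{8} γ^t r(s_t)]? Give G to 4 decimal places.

t=0: π = [0.2500, 0.3750, 0.2500, 0.1250], E[r] = 0.2500, γ^t·E[r] = 0.250000, running G = 0.250000
t=1: π = [0.2656, 0.2344, 0.2031, 0.2969], E[r] = 0.3906, γ^t·E[r] = 0.273438, running G = 0.523438
t=2: π = [0.2305, 0.2617, 0.2207, 0.2871], E[r] = 0.3379, γ^t·E[r] = 0.165566, running G = 0.689004
t=3: π = [0.2405, 0.2583, 0.2173, 0.2839], E[r] = 0.3481, γ^t·E[r] = 0.119414, running G = 0.808417
t=4: π = [0.2388, 0.2583, 0.2177, 0.2852], E[r] = 0.3469, γ^t·E[r] = 0.083282, running G = 0.891699
t=5: π = [0.2389, 0.2584, 0.2177, 0.2849], E[r] = 0.3469, γ^t·E[r] = 0.058299, running G = 0.949998
t=6: π = [0.2389, 0.2584, 0.2177, 0.2850], E[r] = 0.3469, γ^t·E[r] = 0.040814, running G = 0.990812
t=7: π = [0.2389, 0.2584, 0.2177, 0.2850], E[r] = 0.3469, γ^t·E[r] = 0.028569, running G = 1.019381
t=8: π = [0.2389, 0.2584, 0.2177, 0.2850], E[r] = 0.3469, γ^t·E[r] = 0.019998, running G = 1.039379

G = 1.0394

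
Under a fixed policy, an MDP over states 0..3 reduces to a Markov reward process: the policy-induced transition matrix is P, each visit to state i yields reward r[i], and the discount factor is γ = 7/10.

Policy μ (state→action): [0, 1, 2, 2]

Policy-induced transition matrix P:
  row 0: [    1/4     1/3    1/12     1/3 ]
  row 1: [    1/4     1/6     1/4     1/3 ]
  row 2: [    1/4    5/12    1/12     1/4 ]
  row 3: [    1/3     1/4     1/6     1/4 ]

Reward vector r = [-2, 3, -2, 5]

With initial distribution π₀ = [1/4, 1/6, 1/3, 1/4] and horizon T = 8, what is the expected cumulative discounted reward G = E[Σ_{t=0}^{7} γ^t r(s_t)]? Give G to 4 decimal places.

t=0: π = [0.2500, 0.1667, 0.3333, 0.2500], E[r] = 0.5833, γ^t·E[r] = 0.583333, running G = 0.583333
t=1: π = [0.2708, 0.3125, 0.1319, 0.2847], E[r] = 1.5556, γ^t·E[r] = 1.088889, running G = 1.672222
t=2: π = [0.2737, 0.2685, 0.1591, 0.2986], E[r] = 1.4329, γ^t·E[r] = 0.702106, running G = 2.374329
t=3: π = [0.2749, 0.2770, 0.1530, 0.2952], E[r] = 1.4511, γ^t·E[r] = 0.497727, running G = 2.872056
t=4: π = [0.2746, 0.2753, 0.1541, 0.2960], E[r] = 1.4485, γ^t·E[r] = 0.347790, running G = 3.219845
t=5: π = [0.2747, 0.2756, 0.1539, 0.2958], E[r] = 1.4489, γ^t·E[r] = 0.243516, running G = 3.463361
t=6: π = [0.2747, 0.2756, 0.1539, 0.2959], E[r] = 1.4488, γ^t·E[r] = 0.170455, running G = 3.633816
t=7: π = [0.2747, 0.2756, 0.1539, 0.2959], E[r] = 1.4488, γ^t·E[r] = 0.119319, running G = 3.753135

G = 3.7531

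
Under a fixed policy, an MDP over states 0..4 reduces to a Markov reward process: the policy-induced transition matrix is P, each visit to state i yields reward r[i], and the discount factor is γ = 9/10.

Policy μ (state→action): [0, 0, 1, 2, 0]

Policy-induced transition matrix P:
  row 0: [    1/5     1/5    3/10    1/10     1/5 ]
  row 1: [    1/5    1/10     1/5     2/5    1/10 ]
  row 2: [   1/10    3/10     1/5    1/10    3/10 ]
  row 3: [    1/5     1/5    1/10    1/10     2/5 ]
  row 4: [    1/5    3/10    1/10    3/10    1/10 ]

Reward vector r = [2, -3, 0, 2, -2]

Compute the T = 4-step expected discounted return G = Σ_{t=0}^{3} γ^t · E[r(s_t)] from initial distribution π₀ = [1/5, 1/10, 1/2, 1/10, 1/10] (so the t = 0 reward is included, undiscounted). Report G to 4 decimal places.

G = -0.9139

t=0: π = [0.2000, 0.1000, 0.5000, 0.1000, 0.1000], E[r] = 0.1000, γ^t·E[r] = 0.100000, running G = 0.100000
t=1: π = [0.1500, 0.2500, 0.2000, 0.1500, 0.2500], E[r] = -0.6500, γ^t·E[r] = -0.585000, running G = -0.485000
t=2: π = [0.1800, 0.2200, 0.1750, 0.2250, 0.2000], E[r] = -0.2500, γ^t·E[r] = -0.202500, running G = -0.687500
t=3: π = [0.1825, 0.2155, 0.1755, 0.2060, 0.2205], E[r] = -0.3105, γ^t·E[r] = -0.226355, running G = -0.913855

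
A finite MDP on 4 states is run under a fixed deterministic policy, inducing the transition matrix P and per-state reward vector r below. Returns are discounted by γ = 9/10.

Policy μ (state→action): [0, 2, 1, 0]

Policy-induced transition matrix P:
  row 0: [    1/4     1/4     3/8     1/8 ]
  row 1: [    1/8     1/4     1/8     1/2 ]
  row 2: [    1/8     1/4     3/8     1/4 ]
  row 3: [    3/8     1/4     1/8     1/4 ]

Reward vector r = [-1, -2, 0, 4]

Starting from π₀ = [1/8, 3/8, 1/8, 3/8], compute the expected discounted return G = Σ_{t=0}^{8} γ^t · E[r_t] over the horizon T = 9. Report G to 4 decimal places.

t=0: π = [0.1250, 0.3750, 0.1250, 0.3750], E[r] = 0.6250, γ^t·E[r] = 0.625000, running G = 0.625000
t=1: π = [0.2344, 0.2500, 0.1875, 0.3281], E[r] = 0.5781, γ^t·E[r] = 0.520313, running G = 1.145313
t=2: π = [0.2363, 0.2500, 0.2305, 0.2832], E[r] = 0.3965, γ^t·E[r] = 0.321152, running G = 1.466465
t=3: π = [0.2253, 0.2500, 0.2417, 0.2830], E[r] = 0.4065, γ^t·E[r] = 0.296334, running G = 1.762799
t=4: π = [0.2239, 0.2500, 0.2418, 0.2843], E[r] = 0.4134, γ^t·E[r] = 0.271246, running G = 2.034045
t=5: π = [0.2241, 0.2500, 0.2414, 0.2845], E[r] = 0.4140, γ^t·E[r] = 0.244448, running G = 2.278493
t=6: π = [0.2241, 0.2500, 0.2414, 0.2845], E[r] = 0.4138, γ^t·E[r] = 0.219925, running G = 2.498418
t=7: π = [0.2241, 0.2500, 0.2414, 0.2845], E[r] = 0.4138, γ^t·E[r] = 0.197915, running G = 2.696333
t=8: π = [0.2241, 0.2500, 0.2414, 0.2845], E[r] = 0.4138, γ^t·E[r] = 0.178124, running G = 2.874457

G = 2.8745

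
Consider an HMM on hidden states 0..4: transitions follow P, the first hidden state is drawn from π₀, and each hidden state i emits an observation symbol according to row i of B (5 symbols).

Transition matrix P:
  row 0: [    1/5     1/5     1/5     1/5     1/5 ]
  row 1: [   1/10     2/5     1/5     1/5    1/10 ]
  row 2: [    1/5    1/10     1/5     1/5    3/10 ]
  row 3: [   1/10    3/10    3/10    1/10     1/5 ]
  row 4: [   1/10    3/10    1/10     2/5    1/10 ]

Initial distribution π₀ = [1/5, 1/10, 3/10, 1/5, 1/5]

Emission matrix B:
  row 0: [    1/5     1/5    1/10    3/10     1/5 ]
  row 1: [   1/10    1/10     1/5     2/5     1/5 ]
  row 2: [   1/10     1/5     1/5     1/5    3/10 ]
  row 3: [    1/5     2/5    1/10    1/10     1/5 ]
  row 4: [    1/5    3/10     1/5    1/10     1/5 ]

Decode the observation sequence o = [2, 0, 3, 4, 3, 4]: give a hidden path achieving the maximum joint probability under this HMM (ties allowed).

path = [2, 4, 1, 1, 1, 1]

t=0: δ = [2.000e-02, 2.000e-02, 6.000e-02, 2.000e-02, 4.000e-02]  (obs o_0=2)
t=1: δ = [2.400e-03, 1.200e-03, 1.200e-03, 3.200e-03, 3.600e-03]  ψ = [2, 4, 2, 4, 2]  (obs o_1=0)
t=2: δ = [1.440e-04, 4.320e-04, 1.920e-04, 1.440e-04, 6.400e-05]  ψ = [0, 4, 3, 4, 3]  (obs o_2=3)
t=3: δ = [8.640e-06, 3.456e-05, 2.592e-05, 1.728e-05, 1.152e-05]  ψ = [1, 1, 1, 1, 2]  (obs o_3=4)
t=4: δ = [1.555e-06, 5.530e-06, 1.382e-06, 6.912e-07, 7.776e-07]  ψ = [2, 1, 1, 1, 2]  (obs o_4=3)
t=5: δ = [1.106e-07, 4.424e-07, 3.318e-07, 2.212e-07, 1.106e-07]  ψ = [1, 1, 1, 1, 1]  (obs o_5=4)
backtrack: best end state = 1; path = [2, 4, 1, 1, 1, 1]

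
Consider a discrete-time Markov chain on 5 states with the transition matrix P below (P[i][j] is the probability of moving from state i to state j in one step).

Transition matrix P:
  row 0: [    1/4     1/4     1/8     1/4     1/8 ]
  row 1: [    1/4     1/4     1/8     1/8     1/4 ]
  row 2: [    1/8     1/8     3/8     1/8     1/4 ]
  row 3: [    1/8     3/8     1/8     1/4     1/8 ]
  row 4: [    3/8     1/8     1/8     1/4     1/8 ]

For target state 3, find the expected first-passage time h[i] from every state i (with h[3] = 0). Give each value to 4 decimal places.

First-step conditioning: h[3] = 0; for i ≠ 3, h[i] = 1 + Σ_k P[i][k]·h[k].
  h[0] = 1 + 1/4·h[0] + 1/4·h[1] + 1/8·h[2] + 1/8·h[4]
  h[1] = 1 + 1/4·h[0] + 1/4·h[1] + 1/8·h[2] + 1/4·h[4]
  h[2] = 1 + 1/8·h[0] + 1/8·h[1] + 3/8·h[2] + 1/4·h[4]
  h[4] = 1 + 3/8·h[0] + 1/8·h[1] + 1/8·h[2] + 1/8·h[4]
Solving the 4×4 linear system over states ≠ 3 gives exactly h = [1560/317, 1752/317, 1784/317, 0, 1536/317] (h[3] = 0 is the target).

h = [4.9211, 5.5268, 5.6278, 0.0000, 4.8454]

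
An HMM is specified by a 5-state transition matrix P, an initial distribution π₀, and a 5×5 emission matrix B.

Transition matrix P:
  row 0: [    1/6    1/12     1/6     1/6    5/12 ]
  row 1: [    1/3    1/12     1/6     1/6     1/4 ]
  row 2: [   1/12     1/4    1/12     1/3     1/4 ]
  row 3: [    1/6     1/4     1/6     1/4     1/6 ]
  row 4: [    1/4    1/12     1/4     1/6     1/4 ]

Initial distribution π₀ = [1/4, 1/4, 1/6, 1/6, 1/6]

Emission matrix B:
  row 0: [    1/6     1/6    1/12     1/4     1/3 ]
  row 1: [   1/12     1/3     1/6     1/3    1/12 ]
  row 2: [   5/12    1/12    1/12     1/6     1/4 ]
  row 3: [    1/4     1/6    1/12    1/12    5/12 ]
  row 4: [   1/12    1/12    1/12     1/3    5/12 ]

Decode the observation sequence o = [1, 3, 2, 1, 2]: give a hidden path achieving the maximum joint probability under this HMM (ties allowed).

path = [1, 0, 4, 0, 4]

t=0: δ = [4.167e-02, 8.333e-02, 1.389e-02, 2.778e-02, 1.389e-02]  (obs o_0=1)
t=1: δ = [6.944e-03, 2.315e-03, 2.315e-03, 1.157e-03, 6.944e-03]  ψ = [1, 1, 1, 1, 1]  (obs o_1=3)
t=2: δ = [1.447e-04, 9.645e-05, 1.447e-04, 9.645e-05, 2.411e-04]  ψ = [4, 0, 4, 0, 0]  (obs o_2=2)
t=3: δ = [1.005e-05, 1.206e-05, 5.023e-06, 8.038e-06, 5.023e-06]  ψ = [4, 2, 4, 2, 0]  (obs o_3=1)
t=4: δ = [3.349e-07, 3.349e-07, 1.674e-07, 1.674e-07, 3.489e-07]  ψ = [1, 3, 1, 1, 0]  (obs o_4=2)
backtrack: best end state = 4; path = [1, 0, 4, 0, 4]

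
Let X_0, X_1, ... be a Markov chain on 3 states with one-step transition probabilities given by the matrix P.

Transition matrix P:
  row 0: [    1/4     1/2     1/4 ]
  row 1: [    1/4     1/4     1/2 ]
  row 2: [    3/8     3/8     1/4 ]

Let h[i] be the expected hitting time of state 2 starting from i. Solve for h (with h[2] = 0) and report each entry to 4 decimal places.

h = [2.8571, 2.2857, 0.0000]

First-step conditioning: h[2] = 0; for i ≠ 2, h[i] = 1 + Σ_k P[i][k]·h[k].
  h[0] = 1 + 1/4·h[0] + 1/2·h[1]
  h[1] = 1 + 1/4·h[0] + 1/4·h[1]
Solving the 2×2 linear system over states ≠ 2 gives exactly h = [20/7, 16/7, 0] (h[2] = 0 is the target).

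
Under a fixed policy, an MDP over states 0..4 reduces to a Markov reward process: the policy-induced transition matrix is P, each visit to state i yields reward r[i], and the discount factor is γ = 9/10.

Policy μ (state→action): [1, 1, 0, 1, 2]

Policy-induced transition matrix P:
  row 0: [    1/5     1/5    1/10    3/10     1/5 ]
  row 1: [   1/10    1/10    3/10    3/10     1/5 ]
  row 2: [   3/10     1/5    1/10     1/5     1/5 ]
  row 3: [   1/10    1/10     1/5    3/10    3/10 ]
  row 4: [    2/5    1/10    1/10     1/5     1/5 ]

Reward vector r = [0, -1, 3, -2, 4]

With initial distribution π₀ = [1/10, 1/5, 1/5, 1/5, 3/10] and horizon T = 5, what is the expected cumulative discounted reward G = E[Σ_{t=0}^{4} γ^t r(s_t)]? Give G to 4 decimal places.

G = 3.3916

t=0: π = [0.1000, 0.2000, 0.2000, 0.2000, 0.3000], E[r] = 1.2000, γ^t·E[r] = 1.200000, running G = 1.200000
t=1: π = [0.2400, 0.1300, 0.1600, 0.2500, 0.2200], E[r] = 0.7300, γ^t·E[r] = 0.657000, running G = 1.857000
t=2: π = [0.2220, 0.1400, 0.1510, 0.2620, 0.2250], E[r] = 0.6890, γ^t·E[r] = 0.558090, running G = 2.415090
t=3: π = [0.2199, 0.1373, 0.1542, 0.2624, 0.2262], E[r] = 0.7053, γ^t·E[r] = 0.514164, running G = 2.929254
t=4: π = [0.2207, 0.1374, 0.1537, 0.2620, 0.2262], E[r] = 0.7047, γ^t·E[r] = 0.462373, running G = 3.391627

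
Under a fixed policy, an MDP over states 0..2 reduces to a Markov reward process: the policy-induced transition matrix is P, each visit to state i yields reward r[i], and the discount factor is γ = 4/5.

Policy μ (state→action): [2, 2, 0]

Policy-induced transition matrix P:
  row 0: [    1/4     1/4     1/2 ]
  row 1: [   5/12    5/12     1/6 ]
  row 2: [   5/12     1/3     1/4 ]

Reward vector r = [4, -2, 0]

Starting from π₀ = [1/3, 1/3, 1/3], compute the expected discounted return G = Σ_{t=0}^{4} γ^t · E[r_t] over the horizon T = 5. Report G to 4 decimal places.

G = 2.4841

t=0: π = [0.3333, 0.3333, 0.3333], E[r] = 0.6667, γ^t·E[r] = 0.666667, running G = 0.666667
t=1: π = [0.3611, 0.3333, 0.3056], E[r] = 0.7778, γ^t·E[r] = 0.622222, running G = 1.288889
t=2: π = [0.3565, 0.3310, 0.3125], E[r] = 0.7639, γ^t·E[r] = 0.488889, running G = 1.777778
t=3: π = [0.3573, 0.3312, 0.3115], E[r] = 0.7666, γ^t·E[r] = 0.392494, running G = 2.170272
t=4: π = [0.3571, 0.3312, 0.3117], E[r] = 0.7662, γ^t·E[r] = 0.313824, running G = 2.484095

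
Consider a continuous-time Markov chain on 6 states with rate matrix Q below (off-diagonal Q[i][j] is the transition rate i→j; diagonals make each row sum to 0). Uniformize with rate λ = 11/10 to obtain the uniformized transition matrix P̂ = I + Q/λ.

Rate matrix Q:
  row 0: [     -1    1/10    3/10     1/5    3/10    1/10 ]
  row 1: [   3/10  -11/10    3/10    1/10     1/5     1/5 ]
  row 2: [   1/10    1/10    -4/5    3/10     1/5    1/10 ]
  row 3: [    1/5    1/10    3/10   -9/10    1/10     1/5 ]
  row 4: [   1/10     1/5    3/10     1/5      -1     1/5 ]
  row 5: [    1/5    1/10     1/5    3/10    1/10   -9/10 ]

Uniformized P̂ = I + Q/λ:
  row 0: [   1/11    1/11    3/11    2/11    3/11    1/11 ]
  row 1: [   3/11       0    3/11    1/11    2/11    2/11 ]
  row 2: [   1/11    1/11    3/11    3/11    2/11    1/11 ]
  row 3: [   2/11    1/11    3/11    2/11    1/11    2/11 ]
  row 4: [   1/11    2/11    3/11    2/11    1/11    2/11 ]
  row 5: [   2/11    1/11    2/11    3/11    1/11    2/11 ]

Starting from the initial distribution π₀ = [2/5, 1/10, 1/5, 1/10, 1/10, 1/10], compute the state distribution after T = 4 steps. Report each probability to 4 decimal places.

t=0: π = [0.4000, 0.1000, 0.2000, 0.1000, 0.1000, 0.1000]
t=1: π = [0.1273, 0.0909, 0.2636, 0.2000, 0.1909, 0.1273]
t=2: π = [0.1372, 0.1000, 0.2612, 0.2091, 0.1463, 0.1463]
t=3: π = [0.1414, 0.0951, 0.2594, 0.2098, 0.1487, 0.1456]
t=4: π = [0.1405, 0.0958, 0.2595, 0.2100, 0.1488, 0.1454]

π = [0.1405, 0.0958, 0.2595, 0.2100, 0.1488, 0.1454]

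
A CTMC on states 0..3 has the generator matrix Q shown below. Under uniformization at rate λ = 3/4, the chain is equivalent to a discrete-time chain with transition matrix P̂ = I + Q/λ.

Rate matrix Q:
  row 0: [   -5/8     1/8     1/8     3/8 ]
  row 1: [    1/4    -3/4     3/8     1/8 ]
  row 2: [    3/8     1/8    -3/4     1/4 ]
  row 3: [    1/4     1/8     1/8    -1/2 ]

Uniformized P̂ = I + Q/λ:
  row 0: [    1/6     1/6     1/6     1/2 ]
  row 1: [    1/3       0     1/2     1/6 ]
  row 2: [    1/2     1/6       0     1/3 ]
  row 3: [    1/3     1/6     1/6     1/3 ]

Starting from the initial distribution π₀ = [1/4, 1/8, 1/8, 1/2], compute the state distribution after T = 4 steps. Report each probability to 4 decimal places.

t=0: π = [0.2500, 0.1250, 0.1250, 0.5000]
t=1: π = [0.3125, 0.1458, 0.1875, 0.3542]
t=2: π = [0.3125, 0.1424, 0.1840, 0.3611]
t=3: π = [0.3119, 0.1429, 0.1834, 0.3617]
t=4: π = [0.3119, 0.1428, 0.1837, 0.3615]

π = [0.3119, 0.1428, 0.1837, 0.3615]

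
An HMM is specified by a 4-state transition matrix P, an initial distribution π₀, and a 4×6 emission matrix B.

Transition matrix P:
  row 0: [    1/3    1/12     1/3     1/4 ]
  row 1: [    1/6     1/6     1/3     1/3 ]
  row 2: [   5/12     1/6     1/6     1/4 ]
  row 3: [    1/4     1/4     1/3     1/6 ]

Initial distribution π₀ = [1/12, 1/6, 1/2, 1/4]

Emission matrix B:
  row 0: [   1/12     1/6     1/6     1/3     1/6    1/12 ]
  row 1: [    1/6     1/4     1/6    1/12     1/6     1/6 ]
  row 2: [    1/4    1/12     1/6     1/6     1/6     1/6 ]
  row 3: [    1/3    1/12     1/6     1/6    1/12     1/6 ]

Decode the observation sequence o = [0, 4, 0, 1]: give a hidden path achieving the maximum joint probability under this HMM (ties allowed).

path = [2, 0, 2, 0]

t=0: δ = [6.944e-03, 2.778e-02, 1.250e-01, 8.333e-02]  (obs o_0=0)
t=1: δ = [8.681e-03, 3.472e-03, 4.630e-03, 2.604e-03]  ψ = [2, 2, 3, 2]  (obs o_1=4)
t=2: δ = [2.411e-04, 1.286e-04, 7.234e-04, 7.234e-04]  ψ = [0, 2, 0, 0]  (obs o_2=0)
t=3: δ = [5.023e-05, 4.521e-05, 2.009e-05, 1.507e-05]  ψ = [2, 3, 3, 2]  (obs o_3=1)
backtrack: best end state = 0; path = [2, 0, 2, 0]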